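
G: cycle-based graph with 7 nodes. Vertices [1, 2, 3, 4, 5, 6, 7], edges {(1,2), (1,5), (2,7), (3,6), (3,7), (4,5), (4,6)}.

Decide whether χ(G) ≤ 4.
A valid 4-coloring: color 1: [2, 3, 4]; color 2: [5, 6, 7]; color 3: [1].
(χ(G) = 3 ≤ 4.)

Yes, G is 4-colorable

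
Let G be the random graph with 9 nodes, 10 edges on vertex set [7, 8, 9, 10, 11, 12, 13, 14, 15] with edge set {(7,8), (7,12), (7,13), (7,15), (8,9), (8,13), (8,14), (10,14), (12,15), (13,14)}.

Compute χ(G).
Clique number ω(G) = 3 (lower bound: χ ≥ ω).
The clique on [7, 8, 13] has size 3, forcing χ ≥ 3, and the coloring below uses 3 colors, so χ(G) = 3.
A valid 3-coloring: color 1: [7, 9, 11, 14]; color 2: [8, 10, 15]; color 3: [12, 13].

χ(G) = 3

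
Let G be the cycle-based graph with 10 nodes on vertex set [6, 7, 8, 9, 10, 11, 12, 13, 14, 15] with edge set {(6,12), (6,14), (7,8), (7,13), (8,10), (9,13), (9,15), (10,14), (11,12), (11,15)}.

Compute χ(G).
Clique number ω(G) = 2 (lower bound: χ ≥ ω).
The graph is bipartite (no odd cycle), so 2 colors suffice: χ(G) = 2.
A valid 2-coloring: color 1: [8, 12, 13, 14, 15]; color 2: [6, 7, 9, 10, 11].

χ(G) = 2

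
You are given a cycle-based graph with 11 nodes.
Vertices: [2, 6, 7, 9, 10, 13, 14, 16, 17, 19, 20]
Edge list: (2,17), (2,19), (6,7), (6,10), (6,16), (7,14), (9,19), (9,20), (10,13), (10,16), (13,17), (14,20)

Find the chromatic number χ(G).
χ(G) = 3

Clique number ω(G) = 3 (lower bound: χ ≥ ω).
The clique on [6, 10, 16] has size 3, forcing χ ≥ 3, and the coloring below uses 3 colors, so χ(G) = 3.
A valid 3-coloring: color 1: [7, 10, 17, 19, 20]; color 2: [2, 6, 9, 13, 14]; color 3: [16].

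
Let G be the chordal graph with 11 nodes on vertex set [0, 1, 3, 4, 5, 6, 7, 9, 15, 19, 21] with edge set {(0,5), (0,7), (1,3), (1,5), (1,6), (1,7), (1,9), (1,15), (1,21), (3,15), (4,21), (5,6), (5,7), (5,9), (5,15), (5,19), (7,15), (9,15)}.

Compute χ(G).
χ(G) = 4

Clique number ω(G) = 4 (lower bound: χ ≥ ω).
The clique on [1, 5, 9, 15] has size 4, forcing χ ≥ 4, and the coloring below uses 4 colors, so χ(G) = 4.
A valid 4-coloring: color 1: [3, 5, 21]; color 2: [0, 1, 4, 19]; color 3: [6, 15]; color 4: [7, 9].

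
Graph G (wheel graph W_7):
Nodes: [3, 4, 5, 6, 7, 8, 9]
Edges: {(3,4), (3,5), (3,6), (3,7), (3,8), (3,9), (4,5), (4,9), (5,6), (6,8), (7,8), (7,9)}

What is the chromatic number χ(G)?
Clique number ω(G) = 3 (lower bound: χ ≥ ω).
The clique on [3, 6, 8] has size 3, forcing χ ≥ 3, and the coloring below uses 3 colors, so χ(G) = 3.
A valid 3-coloring: color 1: [3]; color 2: [5, 8, 9]; color 3: [4, 6, 7].

χ(G) = 3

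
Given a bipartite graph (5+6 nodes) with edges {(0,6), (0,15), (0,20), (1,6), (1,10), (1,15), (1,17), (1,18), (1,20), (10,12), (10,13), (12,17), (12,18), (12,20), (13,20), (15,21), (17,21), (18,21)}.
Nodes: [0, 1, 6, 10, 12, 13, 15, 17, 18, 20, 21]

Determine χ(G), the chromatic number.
Clique number ω(G) = 2 (lower bound: χ ≥ ω).
The graph is bipartite (no odd cycle), so 2 colors suffice: χ(G) = 2.
A valid 2-coloring: color 1: [0, 1, 12, 13, 21]; color 2: [6, 10, 15, 17, 18, 20].

χ(G) = 2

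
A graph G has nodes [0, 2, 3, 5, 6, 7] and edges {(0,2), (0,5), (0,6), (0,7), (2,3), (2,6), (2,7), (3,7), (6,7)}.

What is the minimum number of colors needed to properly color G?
Clique number ω(G) = 4 (lower bound: χ ≥ ω).
The clique on [0, 2, 6, 7] has size 4, forcing χ ≥ 4, and the coloring below uses 4 colors, so χ(G) = 4.
A valid 4-coloring: color 1: [0, 3]; color 2: [2, 5]; color 3: [7]; color 4: [6].

χ(G) = 4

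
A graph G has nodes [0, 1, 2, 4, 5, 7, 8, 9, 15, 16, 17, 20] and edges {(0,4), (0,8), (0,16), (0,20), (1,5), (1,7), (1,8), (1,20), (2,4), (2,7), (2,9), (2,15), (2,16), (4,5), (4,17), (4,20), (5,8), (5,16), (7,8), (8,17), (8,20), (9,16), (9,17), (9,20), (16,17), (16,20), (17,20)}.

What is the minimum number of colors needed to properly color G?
χ(G) = 4

Clique number ω(G) = 4 (lower bound: χ ≥ ω).
The clique on [9, 16, 17, 20] has size 4, forcing χ ≥ 4, and the coloring below uses 4 colors, so χ(G) = 4.
A valid 4-coloring: color 1: [2, 5, 20]; color 2: [4, 8, 15, 16]; color 3: [0, 1, 17]; color 4: [7, 9].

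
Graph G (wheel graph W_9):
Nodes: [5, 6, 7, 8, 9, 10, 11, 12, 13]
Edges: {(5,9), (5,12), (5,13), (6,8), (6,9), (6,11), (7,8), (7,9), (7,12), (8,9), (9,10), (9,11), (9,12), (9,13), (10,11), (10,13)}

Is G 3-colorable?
Yes, G is 3-colorable

A valid 3-coloring: color 1: [9]; color 2: [8, 11, 12, 13]; color 3: [5, 6, 7, 10].
(χ(G) = 3 ≤ 3.)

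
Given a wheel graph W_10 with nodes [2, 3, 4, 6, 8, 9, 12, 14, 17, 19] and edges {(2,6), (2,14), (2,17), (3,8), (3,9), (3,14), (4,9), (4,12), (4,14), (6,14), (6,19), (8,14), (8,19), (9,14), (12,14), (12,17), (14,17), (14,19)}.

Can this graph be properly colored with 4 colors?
A valid 4-coloring: color 1: [14]; color 2: [2, 3, 4, 19]; color 3: [6, 8, 9, 12]; color 4: [17].
(χ(G) = 4 ≤ 4.)

Yes, G is 4-colorable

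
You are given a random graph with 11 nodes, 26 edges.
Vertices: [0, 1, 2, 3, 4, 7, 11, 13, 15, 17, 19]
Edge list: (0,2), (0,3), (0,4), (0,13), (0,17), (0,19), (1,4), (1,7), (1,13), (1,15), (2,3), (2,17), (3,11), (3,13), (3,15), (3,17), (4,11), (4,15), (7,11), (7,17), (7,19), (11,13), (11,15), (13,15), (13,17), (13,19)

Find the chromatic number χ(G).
Clique number ω(G) = 4 (lower bound: χ ≥ ω).
The clique on [0, 2, 3, 17] has size 4, forcing χ ≥ 4, and the coloring below uses 4 colors, so χ(G) = 4.
A valid 4-coloring: color 1: [2, 4, 7, 13]; color 2: [1, 3, 19]; color 3: [0, 11]; color 4: [15, 17].

χ(G) = 4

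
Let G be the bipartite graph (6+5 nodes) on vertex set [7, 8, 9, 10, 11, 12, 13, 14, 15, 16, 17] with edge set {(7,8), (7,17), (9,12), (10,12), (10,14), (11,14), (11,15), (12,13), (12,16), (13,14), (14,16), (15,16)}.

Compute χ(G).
χ(G) = 2

Clique number ω(G) = 2 (lower bound: χ ≥ ω).
The graph is bipartite (no odd cycle), so 2 colors suffice: χ(G) = 2.
A valid 2-coloring: color 1: [7, 12, 14, 15]; color 2: [8, 9, 10, 11, 13, 16, 17].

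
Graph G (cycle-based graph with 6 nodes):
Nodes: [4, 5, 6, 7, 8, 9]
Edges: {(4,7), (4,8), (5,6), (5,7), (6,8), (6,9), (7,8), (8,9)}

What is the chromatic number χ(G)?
χ(G) = 3

Clique number ω(G) = 3 (lower bound: χ ≥ ω).
The clique on [6, 8, 9] has size 3, forcing χ ≥ 3, and the coloring below uses 3 colors, so χ(G) = 3.
A valid 3-coloring: color 1: [5, 8]; color 2: [6, 7]; color 3: [4, 9].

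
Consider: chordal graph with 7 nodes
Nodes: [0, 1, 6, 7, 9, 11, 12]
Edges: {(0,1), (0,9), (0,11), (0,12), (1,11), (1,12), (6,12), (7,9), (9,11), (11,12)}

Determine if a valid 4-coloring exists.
A valid 4-coloring: color 1: [6, 7, 11]; color 2: [9, 12]; color 3: [0]; color 4: [1].
(χ(G) = 4 ≤ 4.)

Yes, G is 4-colorable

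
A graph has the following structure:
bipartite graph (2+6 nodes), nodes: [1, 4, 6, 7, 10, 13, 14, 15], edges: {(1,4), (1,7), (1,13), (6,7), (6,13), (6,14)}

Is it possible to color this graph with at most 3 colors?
A valid 3-coloring: color 1: [1, 6, 10, 15]; color 2: [4, 7, 13, 14].
(χ(G) = 2 ≤ 3.)

Yes, G is 3-colorable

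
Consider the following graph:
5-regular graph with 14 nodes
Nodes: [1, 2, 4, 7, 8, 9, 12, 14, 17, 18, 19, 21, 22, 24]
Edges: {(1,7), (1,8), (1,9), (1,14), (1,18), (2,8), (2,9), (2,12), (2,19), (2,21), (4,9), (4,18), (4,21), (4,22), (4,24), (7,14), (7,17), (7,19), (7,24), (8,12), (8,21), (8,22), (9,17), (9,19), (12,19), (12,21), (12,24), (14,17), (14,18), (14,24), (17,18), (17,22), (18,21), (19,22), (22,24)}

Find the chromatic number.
Clique number ω(G) = 4 (lower bound: χ ≥ ω).
The clique on [2, 8, 12, 21] has size 4, forcing χ ≥ 4, and the coloring below uses 4 colors, so χ(G) = 4.
A valid 4-coloring: color 1: [7, 9, 12, 18, 22]; color 2: [1, 2, 4, 17]; color 3: [14, 19, 21]; color 4: [8, 24].

χ(G) = 4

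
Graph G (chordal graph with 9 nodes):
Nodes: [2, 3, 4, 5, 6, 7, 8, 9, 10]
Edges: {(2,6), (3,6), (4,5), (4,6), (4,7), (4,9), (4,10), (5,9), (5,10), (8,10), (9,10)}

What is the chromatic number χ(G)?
χ(G) = 4

Clique number ω(G) = 4 (lower bound: χ ≥ ω).
The clique on [4, 5, 9, 10] has size 4, forcing χ ≥ 4, and the coloring below uses 4 colors, so χ(G) = 4.
A valid 4-coloring: color 1: [2, 3, 4, 8]; color 2: [6, 7, 10]; color 3: [9]; color 4: [5].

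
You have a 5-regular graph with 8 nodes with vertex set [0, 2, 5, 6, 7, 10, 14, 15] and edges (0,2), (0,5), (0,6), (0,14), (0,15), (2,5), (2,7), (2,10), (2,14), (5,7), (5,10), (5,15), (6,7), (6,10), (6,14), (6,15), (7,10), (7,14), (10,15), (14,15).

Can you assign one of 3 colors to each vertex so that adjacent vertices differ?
The clique on vertices [0, 6, 14, 15] has size 4 > 3, so it alone needs 4 colors.

No, G is not 3-colorable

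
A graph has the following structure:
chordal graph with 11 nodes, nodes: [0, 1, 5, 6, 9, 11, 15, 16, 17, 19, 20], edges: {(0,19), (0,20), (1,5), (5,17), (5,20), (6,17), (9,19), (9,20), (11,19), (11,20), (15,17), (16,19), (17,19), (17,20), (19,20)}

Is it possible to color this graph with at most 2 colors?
No, G is not 2-colorable

The clique on vertices [5, 17, 20] has size 3 > 2, so it alone needs 3 colors.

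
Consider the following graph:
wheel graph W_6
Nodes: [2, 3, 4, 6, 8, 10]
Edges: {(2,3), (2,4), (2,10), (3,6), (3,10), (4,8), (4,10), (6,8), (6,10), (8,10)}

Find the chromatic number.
Clique number ω(G) = 3 (lower bound: χ ≥ ω).
Odd cycle [2, 4, 8, 6, 3] needs 3 colors (χ ≥ 3).
Vertex 10 is adjacent to every vertex of [2, 3, 4, 6, 8], which already need 3 colors among themselves, so 10 needs a new color (χ ≥ 4).
The coloring below uses 4 colors, so χ(G) = 4.
A valid 4-coloring: color 1: [10]; color 2: [2, 6]; color 3: [3, 4]; color 4: [8].

χ(G) = 4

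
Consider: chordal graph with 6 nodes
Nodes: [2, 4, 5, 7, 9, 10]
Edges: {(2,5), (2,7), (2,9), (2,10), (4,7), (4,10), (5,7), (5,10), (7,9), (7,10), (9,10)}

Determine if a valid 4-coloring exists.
A valid 4-coloring: color 1: [10]; color 2: [7]; color 3: [2, 4]; color 4: [5, 9].
(χ(G) = 4 ≤ 4.)

Yes, G is 4-colorable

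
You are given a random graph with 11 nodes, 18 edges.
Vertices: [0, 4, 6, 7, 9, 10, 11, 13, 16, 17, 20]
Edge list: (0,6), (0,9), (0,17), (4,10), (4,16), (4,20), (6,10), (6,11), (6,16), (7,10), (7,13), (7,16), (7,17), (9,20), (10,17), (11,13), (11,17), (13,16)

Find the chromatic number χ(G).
χ(G) = 3

Clique number ω(G) = 3 (lower bound: χ ≥ ω).
The clique on [7, 13, 16] has size 3, forcing χ ≥ 3, and the coloring below uses 3 colors, so χ(G) = 3.
A valid 3-coloring: color 1: [0, 4, 7, 11]; color 2: [6, 9, 13, 17]; color 3: [10, 16, 20].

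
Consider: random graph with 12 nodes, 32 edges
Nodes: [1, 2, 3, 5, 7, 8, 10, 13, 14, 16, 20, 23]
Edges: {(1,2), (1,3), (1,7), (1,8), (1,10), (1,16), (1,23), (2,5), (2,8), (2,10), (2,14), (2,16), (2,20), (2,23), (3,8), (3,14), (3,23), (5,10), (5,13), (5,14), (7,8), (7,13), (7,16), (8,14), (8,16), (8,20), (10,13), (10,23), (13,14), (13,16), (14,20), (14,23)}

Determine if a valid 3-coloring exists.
No, G is not 3-colorable

The clique on vertices [1, 2, 8, 16] has size 4 > 3, so it alone needs 4 colors.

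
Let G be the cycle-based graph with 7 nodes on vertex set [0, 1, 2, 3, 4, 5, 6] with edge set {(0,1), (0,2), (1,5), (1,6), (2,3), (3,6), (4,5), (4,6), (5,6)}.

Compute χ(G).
χ(G) = 3

Clique number ω(G) = 3 (lower bound: χ ≥ ω).
The clique on [1, 5, 6] has size 3, forcing χ ≥ 3, and the coloring below uses 3 colors, so χ(G) = 3.
A valid 3-coloring: color 1: [2, 6]; color 2: [1, 3, 4]; color 3: [0, 5].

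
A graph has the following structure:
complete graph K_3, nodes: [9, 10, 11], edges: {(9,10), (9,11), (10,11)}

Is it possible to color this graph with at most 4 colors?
Yes, G is 4-colorable

A valid 4-coloring: color 1: [10]; color 2: [9]; color 3: [11].
(χ(G) = 3 ≤ 4.)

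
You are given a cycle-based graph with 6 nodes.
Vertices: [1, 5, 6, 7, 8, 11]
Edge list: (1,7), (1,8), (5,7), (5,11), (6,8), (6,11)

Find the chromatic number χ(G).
χ(G) = 2

Clique number ω(G) = 2 (lower bound: χ ≥ ω).
The graph is bipartite (no odd cycle), so 2 colors suffice: χ(G) = 2.
A valid 2-coloring: color 1: [1, 5, 6]; color 2: [7, 8, 11].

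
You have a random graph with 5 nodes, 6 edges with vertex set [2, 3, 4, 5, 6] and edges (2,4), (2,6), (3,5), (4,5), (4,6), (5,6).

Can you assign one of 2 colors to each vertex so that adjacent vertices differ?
The clique on vertices [2, 4, 6] has size 3 > 2, so it alone needs 3 colors.

No, G is not 2-colorable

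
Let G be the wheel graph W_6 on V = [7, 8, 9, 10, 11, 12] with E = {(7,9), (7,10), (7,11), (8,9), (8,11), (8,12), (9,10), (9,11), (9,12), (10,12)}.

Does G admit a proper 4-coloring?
Yes, G is 4-colorable

A valid 4-coloring: color 1: [9]; color 2: [7, 12]; color 3: [8, 10]; color 4: [11].
(χ(G) = 4 ≤ 4.)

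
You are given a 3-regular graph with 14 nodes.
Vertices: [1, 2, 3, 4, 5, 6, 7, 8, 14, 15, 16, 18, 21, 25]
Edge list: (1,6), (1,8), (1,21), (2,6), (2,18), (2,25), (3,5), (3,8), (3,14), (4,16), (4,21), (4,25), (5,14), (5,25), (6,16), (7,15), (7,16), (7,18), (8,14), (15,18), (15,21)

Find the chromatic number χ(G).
χ(G) = 3

Clique number ω(G) = 3 (lower bound: χ ≥ ω).
The clique on [3, 8, 14] has size 3, forcing χ ≥ 3, and the coloring below uses 3 colors, so χ(G) = 3.
A valid 3-coloring: color 1: [6, 14, 18, 21, 25]; color 2: [2, 5, 8, 15, 16]; color 3: [1, 3, 4, 7].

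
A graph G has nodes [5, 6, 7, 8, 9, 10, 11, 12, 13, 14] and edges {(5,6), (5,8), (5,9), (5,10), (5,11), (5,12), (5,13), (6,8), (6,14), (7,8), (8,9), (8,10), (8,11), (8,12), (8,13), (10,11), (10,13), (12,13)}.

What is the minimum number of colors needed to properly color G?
Clique number ω(G) = 4 (lower bound: χ ≥ ω).
The clique on [5, 8, 10, 11] has size 4, forcing χ ≥ 4, and the coloring below uses 4 colors, so χ(G) = 4.
A valid 4-coloring: color 1: [8, 14]; color 2: [5, 7]; color 3: [6, 9, 11, 13]; color 4: [10, 12].

χ(G) = 4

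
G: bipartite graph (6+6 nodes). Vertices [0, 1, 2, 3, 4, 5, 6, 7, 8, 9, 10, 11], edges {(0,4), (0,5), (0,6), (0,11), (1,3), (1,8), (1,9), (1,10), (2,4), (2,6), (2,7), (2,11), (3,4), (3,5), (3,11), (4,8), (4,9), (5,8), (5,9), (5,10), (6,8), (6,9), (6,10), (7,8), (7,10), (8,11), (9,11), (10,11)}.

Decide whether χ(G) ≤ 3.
A valid 3-coloring: color 1: [0, 2, 3, 8, 9, 10]; color 2: [1, 4, 5, 6, 7, 11].
(χ(G) = 2 ≤ 3.)

Yes, G is 3-colorable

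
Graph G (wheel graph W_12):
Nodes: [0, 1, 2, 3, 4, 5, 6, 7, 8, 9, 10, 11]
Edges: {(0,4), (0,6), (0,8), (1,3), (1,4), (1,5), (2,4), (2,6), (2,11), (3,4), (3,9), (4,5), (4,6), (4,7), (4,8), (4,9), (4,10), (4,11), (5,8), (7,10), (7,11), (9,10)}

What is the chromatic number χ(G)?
χ(G) = 4

Clique number ω(G) = 3 (lower bound: χ ≥ ω).
Odd cycle [0, 6, 2, 11, 7, 10, 9, 3, 1, 5, 8] needs 3 colors (χ ≥ 3).
Vertex 4 is adjacent to every vertex of [0, 1, 2, 3, 5, 6, 7, 8, 9, 10, 11], which already need 3 colors among themselves, so 4 needs a new color (χ ≥ 4).
The coloring below uses 4 colors, so χ(G) = 4.
A valid 4-coloring: color 1: [4]; color 2: [0, 2, 5, 7, 9]; color 3: [3, 6, 8, 10, 11]; color 4: [1].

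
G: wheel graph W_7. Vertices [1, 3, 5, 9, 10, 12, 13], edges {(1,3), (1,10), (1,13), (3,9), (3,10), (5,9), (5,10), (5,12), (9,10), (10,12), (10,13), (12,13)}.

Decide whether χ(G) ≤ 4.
Yes, G is 4-colorable

A valid 4-coloring: color 1: [10]; color 2: [1, 9, 12]; color 3: [3, 5, 13].
(χ(G) = 3 ≤ 4.)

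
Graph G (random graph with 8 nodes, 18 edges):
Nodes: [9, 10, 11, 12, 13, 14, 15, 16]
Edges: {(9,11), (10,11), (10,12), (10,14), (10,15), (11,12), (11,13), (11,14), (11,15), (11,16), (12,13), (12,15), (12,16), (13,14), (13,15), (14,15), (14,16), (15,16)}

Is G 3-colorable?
The clique on vertices [11, 12, 15, 16] has size 4 > 3, so it alone needs 4 colors.

No, G is not 3-colorable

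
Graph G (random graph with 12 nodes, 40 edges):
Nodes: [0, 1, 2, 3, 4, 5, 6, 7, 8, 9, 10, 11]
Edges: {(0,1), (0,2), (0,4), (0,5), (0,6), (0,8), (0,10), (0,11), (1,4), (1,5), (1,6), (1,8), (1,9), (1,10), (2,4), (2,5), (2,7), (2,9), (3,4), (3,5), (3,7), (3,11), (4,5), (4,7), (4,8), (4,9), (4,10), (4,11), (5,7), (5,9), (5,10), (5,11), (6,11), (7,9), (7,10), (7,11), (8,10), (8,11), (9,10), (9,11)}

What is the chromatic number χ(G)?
χ(G) = 5

Clique number ω(G) = 5 (lower bound: χ ≥ ω).
The clique on [0, 1, 4, 8, 10] has size 5, forcing χ ≥ 5, and the coloring below uses 5 colors, so χ(G) = 5.
A valid 5-coloring: color 1: [4, 6]; color 2: [5, 8]; color 3: [0, 3, 9]; color 4: [2, 10, 11]; color 5: [1, 7].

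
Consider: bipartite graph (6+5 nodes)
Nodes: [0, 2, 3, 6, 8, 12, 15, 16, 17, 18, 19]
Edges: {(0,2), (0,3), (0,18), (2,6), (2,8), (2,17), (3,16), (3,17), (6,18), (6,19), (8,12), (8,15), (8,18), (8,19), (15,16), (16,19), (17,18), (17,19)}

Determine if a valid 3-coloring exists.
Yes, G is 3-colorable

A valid 3-coloring: color 1: [0, 6, 8, 16, 17]; color 2: [2, 3, 12, 15, 18, 19].
(χ(G) = 2 ≤ 3.)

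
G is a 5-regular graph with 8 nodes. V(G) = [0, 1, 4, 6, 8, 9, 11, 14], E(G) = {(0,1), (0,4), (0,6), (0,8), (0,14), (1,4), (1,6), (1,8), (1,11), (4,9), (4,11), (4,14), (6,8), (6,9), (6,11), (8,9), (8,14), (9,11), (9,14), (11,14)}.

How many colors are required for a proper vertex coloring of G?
Clique number ω(G) = 4 (lower bound: χ ≥ ω).
The clique on [0, 1, 6, 8] has size 4, forcing χ ≥ 4, and the coloring below uses 4 colors, so χ(G) = 4.
A valid 4-coloring: color 1: [8, 11]; color 2: [4, 6]; color 3: [1, 14]; color 4: [0, 9].

χ(G) = 4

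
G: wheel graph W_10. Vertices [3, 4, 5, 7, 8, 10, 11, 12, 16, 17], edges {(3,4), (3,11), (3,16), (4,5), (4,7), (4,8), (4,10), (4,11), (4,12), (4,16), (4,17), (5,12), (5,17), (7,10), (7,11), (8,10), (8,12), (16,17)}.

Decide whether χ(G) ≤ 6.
Yes, G is 6-colorable

A valid 6-coloring: color 1: [4]; color 2: [5, 10, 11, 16]; color 3: [3, 7, 12, 17]; color 4: [8].
(χ(G) = 4 ≤ 6.)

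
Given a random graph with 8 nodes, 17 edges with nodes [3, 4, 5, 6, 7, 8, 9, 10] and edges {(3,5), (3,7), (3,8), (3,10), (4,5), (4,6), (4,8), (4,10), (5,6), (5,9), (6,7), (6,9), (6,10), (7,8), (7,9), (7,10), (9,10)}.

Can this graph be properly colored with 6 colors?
A valid 6-coloring: color 1: [3, 6]; color 2: [5, 8, 10]; color 3: [4, 7]; color 4: [9].
(χ(G) = 4 ≤ 6.)

Yes, G is 6-colorable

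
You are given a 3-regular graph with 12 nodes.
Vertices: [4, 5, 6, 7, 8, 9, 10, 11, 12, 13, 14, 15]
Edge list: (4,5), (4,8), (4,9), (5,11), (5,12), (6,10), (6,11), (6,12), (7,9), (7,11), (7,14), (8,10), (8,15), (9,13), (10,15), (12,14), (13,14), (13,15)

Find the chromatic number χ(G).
Clique number ω(G) = 3 (lower bound: χ ≥ ω).
The clique on [8, 10, 15] has size 3, forcing χ ≥ 3, and the coloring below uses 3 colors, so χ(G) = 3.
A valid 3-coloring: color 1: [4, 11, 14, 15]; color 2: [5, 6, 7, 8, 13]; color 3: [9, 10, 12].

χ(G) = 3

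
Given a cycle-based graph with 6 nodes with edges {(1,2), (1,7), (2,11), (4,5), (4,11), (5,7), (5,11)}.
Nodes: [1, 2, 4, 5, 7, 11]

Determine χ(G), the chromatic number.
Clique number ω(G) = 3 (lower bound: χ ≥ ω).
The clique on [4, 5, 11] has size 3, forcing χ ≥ 3, and the coloring below uses 3 colors, so χ(G) = 3.
A valid 3-coloring: color 1: [2, 5]; color 2: [1, 11]; color 3: [4, 7].

χ(G) = 3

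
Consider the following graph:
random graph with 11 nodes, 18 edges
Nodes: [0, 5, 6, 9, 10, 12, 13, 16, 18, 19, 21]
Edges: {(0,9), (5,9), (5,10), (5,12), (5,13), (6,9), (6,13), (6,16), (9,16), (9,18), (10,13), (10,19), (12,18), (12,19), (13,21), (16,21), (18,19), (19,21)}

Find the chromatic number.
Clique number ω(G) = 3 (lower bound: χ ≥ ω).
The clique on [6, 9, 16] has size 3, forcing χ ≥ 3, and the coloring below uses 3 colors, so χ(G) = 3.
A valid 3-coloring: color 1: [9, 13, 19]; color 2: [0, 5, 16, 18]; color 3: [6, 10, 12, 21].

χ(G) = 3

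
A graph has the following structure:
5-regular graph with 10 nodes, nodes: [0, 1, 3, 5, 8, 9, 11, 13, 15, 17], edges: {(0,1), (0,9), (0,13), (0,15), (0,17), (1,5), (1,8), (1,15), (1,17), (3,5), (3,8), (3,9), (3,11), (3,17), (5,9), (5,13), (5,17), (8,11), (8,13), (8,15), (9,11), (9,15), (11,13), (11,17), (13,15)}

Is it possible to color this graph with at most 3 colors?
Suppose a proper 3-coloring c exists. The clique [0, 1, 15] takes 3 distinct colors; by symmetry let c(0) = 1, c(1) = 2, c(15) = 3.
- Vertex 8: neighbors [1, 15] already have colors [2, 3] ⇒ c(8) = 1.
- Vertex 9: neighbors [0, 15] already have colors [1, 3] ⇒ c(9) = 2.
- Vertex 3: neighbors [8, 9] already have colors [1, 2] ⇒ c(3) = 3.
- Vertex 11: neighbors [8, 9, 3] already have colors [1, 2, 3] — all 3 colors blocked. Contradiction.
The forced assignments end in a contradiction, so G has no proper 3-coloring (χ ≥ 4).

No, G is not 3-colorable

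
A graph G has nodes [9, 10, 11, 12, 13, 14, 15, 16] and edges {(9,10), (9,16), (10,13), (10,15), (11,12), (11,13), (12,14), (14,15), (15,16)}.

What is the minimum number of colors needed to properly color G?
Clique number ω(G) = 2 (lower bound: χ ≥ ω).
The graph is bipartite (no odd cycle), so 2 colors suffice: χ(G) = 2.
A valid 2-coloring: color 1: [9, 12, 13, 15]; color 2: [10, 11, 14, 16].

χ(G) = 2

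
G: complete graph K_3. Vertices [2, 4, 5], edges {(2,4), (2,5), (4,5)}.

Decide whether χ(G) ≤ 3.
A valid 3-coloring: color 1: [5]; color 2: [2]; color 3: [4].
(χ(G) = 3 ≤ 3.)

Yes, G is 3-colorable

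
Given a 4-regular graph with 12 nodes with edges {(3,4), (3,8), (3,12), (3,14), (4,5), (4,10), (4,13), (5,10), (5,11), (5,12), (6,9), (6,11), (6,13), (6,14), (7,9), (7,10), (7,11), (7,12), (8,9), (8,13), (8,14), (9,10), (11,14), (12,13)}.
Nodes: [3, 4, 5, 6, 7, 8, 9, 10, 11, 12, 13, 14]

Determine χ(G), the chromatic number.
Clique number ω(G) = 3 (lower bound: χ ≥ ω).
The clique on [3, 8, 14] has size 3, forcing χ ≥ 3, and the coloring below uses 3 colors, so χ(G) = 3.
A valid 3-coloring: color 1: [4, 9, 12, 14]; color 2: [5, 6, 7, 8]; color 3: [3, 10, 11, 13].

χ(G) = 3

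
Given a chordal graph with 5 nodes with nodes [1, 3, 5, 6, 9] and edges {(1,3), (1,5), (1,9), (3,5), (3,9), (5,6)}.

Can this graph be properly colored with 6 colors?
A valid 6-coloring: color 1: [1, 6]; color 2: [5, 9]; color 3: [3].
(χ(G) = 3 ≤ 6.)

Yes, G is 6-colorable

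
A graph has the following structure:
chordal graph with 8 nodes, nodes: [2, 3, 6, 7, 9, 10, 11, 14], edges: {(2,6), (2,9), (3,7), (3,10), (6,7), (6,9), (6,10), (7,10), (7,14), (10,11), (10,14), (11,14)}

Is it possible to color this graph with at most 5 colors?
Yes, G is 5-colorable

A valid 5-coloring: color 1: [9, 10]; color 2: [2, 7, 11]; color 3: [3, 6, 14].
(χ(G) = 3 ≤ 5.)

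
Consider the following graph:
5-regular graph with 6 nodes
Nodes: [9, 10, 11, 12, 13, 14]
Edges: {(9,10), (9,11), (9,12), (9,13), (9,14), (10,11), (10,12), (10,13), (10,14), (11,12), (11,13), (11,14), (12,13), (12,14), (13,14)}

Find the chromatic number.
Clique number ω(G) = 6 (lower bound: χ ≥ ω).
The clique on [9, 10, 11, 12, 13, 14] has size 6, forcing χ ≥ 6, and the coloring below uses 6 colors, so χ(G) = 6.
A valid 6-coloring: color 1: [14]; color 2: [11]; color 3: [9]; color 4: [12]; color 5: [13]; color 6: [10].

χ(G) = 6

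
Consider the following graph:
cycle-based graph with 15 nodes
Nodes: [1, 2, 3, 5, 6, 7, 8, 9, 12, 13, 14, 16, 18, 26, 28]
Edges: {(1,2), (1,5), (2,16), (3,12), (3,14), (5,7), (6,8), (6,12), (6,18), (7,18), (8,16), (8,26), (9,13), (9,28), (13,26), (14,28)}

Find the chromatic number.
χ(G) = 3

Clique number ω(G) = 2 (lower bound: χ ≥ ω).
Odd cycle [6, 12, 3, 14, 28, 9, 13, 26, 8] needs 3 colors (χ ≥ 3).
The coloring below uses 3 colors, so χ(G) = 3.
A valid 3-coloring: color 1: [2, 5, 8, 9, 12, 14, 18]; color 2: [1, 3, 6, 7, 16, 26, 28]; color 3: [13].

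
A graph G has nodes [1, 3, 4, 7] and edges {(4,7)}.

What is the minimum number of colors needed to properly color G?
Clique number ω(G) = 2 (lower bound: χ ≥ ω).
The graph is bipartite (no odd cycle), so 2 colors suffice: χ(G) = 2.
A valid 2-coloring: color 1: [1, 3, 4]; color 2: [7].

χ(G) = 2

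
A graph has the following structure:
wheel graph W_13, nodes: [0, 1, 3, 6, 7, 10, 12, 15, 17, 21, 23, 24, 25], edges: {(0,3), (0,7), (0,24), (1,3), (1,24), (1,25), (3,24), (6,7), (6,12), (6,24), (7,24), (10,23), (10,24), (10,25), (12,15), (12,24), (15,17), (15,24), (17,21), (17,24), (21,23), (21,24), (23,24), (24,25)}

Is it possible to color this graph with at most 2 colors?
The clique on vertices [0, 3, 24] has size 3 > 2, so it alone needs 3 colors.

No, G is not 2-colorable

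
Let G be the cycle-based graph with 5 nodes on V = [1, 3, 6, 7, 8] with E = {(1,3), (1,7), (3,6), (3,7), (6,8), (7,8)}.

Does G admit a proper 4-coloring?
Yes, G is 4-colorable

A valid 4-coloring: color 1: [3, 8]; color 2: [6, 7]; color 3: [1].
(χ(G) = 3 ≤ 4.)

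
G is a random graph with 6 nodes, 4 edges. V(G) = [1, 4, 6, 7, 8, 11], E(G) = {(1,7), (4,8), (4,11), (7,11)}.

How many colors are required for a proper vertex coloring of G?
χ(G) = 2

Clique number ω(G) = 2 (lower bound: χ ≥ ω).
The graph is bipartite (no odd cycle), so 2 colors suffice: χ(G) = 2.
A valid 2-coloring: color 1: [4, 6, 7]; color 2: [1, 8, 11].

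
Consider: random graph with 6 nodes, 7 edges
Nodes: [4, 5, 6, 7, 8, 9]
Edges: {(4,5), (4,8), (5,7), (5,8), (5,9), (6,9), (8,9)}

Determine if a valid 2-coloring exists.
The clique on vertices [5, 8, 9] has size 3 > 2, so it alone needs 3 colors.

No, G is not 2-colorable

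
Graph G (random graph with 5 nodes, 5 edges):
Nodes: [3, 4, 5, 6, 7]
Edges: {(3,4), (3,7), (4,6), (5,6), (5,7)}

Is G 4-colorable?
A valid 4-coloring: color 1: [3, 5]; color 2: [4, 7]; color 3: [6].
(χ(G) = 3 ≤ 4.)

Yes, G is 4-colorable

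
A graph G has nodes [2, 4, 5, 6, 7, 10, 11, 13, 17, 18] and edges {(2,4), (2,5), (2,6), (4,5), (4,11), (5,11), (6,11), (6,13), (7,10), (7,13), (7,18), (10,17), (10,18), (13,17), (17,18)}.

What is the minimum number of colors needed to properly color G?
Clique number ω(G) = 3 (lower bound: χ ≥ ω).
The clique on [2, 4, 5] has size 3, forcing χ ≥ 3, and the coloring below uses 3 colors, so χ(G) = 3.
A valid 3-coloring: color 1: [4, 6, 7, 17]; color 2: [2, 11, 13, 18]; color 3: [5, 10].

χ(G) = 3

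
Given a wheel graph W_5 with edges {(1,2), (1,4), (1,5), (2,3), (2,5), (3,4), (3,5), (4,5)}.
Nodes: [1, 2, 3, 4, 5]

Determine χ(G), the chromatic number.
χ(G) = 3

Clique number ω(G) = 3 (lower bound: χ ≥ ω).
The clique on [1, 2, 5] has size 3, forcing χ ≥ 3, and the coloring below uses 3 colors, so χ(G) = 3.
A valid 3-coloring: color 1: [5]; color 2: [2, 4]; color 3: [1, 3].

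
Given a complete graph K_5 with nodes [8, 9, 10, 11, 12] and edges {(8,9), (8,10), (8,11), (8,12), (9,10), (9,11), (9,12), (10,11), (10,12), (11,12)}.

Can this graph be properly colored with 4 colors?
No, G is not 4-colorable

The clique on vertices [8, 9, 10, 11, 12] has size 5 > 4, so it alone needs 5 colors.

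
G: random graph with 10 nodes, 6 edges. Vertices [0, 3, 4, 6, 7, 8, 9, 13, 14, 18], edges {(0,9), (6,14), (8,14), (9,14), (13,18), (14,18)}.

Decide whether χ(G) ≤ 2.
Yes, G is 2-colorable

A valid 2-coloring: color 1: [0, 3, 4, 7, 13, 14]; color 2: [6, 8, 9, 18].
(χ(G) = 2 ≤ 2.)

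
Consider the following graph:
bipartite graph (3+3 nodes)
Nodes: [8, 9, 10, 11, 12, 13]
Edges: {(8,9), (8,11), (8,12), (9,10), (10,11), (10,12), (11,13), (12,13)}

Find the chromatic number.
χ(G) = 2

Clique number ω(G) = 2 (lower bound: χ ≥ ω).
The graph is bipartite (no odd cycle), so 2 colors suffice: χ(G) = 2.
A valid 2-coloring: color 1: [8, 10, 13]; color 2: [9, 11, 12].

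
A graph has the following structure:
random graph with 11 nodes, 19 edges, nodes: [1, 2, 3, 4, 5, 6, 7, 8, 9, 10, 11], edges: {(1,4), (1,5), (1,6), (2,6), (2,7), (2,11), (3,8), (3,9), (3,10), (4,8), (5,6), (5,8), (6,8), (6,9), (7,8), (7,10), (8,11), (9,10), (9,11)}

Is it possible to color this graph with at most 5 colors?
A valid 5-coloring: color 1: [1, 2, 8, 9]; color 2: [4, 6, 10, 11]; color 3: [3, 5, 7].
(χ(G) = 3 ≤ 5.)

Yes, G is 5-colorable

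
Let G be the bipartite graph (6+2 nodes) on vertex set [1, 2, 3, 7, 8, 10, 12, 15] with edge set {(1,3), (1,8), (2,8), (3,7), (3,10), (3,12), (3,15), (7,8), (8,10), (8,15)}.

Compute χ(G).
χ(G) = 2

Clique number ω(G) = 2 (lower bound: χ ≥ ω).
The graph is bipartite (no odd cycle), so 2 colors suffice: χ(G) = 2.
A valid 2-coloring: color 1: [3, 8]; color 2: [1, 2, 7, 10, 12, 15].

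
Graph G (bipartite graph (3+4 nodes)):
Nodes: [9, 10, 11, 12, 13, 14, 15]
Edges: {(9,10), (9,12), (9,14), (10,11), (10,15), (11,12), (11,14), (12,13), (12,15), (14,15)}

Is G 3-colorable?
A valid 3-coloring: color 1: [10, 12, 14]; color 2: [9, 11, 13, 15].
(χ(G) = 2 ≤ 3.)

Yes, G is 3-colorable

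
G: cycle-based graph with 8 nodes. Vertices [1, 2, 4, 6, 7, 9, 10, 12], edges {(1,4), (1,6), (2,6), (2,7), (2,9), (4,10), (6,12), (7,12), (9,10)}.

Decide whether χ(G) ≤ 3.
Yes, G is 3-colorable

A valid 3-coloring: color 1: [4, 6, 7, 9]; color 2: [1, 2, 10, 12].
(χ(G) = 2 ≤ 3.)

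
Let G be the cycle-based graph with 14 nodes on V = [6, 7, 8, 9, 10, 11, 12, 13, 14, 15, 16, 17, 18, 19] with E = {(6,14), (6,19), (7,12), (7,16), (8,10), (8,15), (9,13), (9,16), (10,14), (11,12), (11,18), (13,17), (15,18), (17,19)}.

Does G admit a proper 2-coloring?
Yes, G is 2-colorable

A valid 2-coloring: color 1: [8, 12, 13, 14, 16, 18, 19]; color 2: [6, 7, 9, 10, 11, 15, 17].
(χ(G) = 2 ≤ 2.)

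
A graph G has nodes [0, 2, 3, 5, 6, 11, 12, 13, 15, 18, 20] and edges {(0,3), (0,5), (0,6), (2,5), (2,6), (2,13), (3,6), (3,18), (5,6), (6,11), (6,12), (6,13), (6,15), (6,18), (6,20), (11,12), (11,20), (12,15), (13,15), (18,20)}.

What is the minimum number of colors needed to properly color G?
χ(G) = 3

Clique number ω(G) = 3 (lower bound: χ ≥ ω).
The clique on [0, 3, 6] has size 3, forcing χ ≥ 3, and the coloring below uses 3 colors, so χ(G) = 3.
A valid 3-coloring: color 1: [6]; color 2: [0, 2, 11, 15, 18]; color 3: [3, 5, 12, 13, 20].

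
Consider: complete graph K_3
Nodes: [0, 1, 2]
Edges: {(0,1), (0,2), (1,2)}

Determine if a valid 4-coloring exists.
A valid 4-coloring: color 1: [1]; color 2: [0]; color 3: [2].
(χ(G) = 3 ≤ 4.)

Yes, G is 4-colorable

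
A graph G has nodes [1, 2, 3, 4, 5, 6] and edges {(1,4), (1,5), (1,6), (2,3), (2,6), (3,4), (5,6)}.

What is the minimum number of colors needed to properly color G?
χ(G) = 3

Clique number ω(G) = 3 (lower bound: χ ≥ ω).
The clique on [1, 5, 6] has size 3, forcing χ ≥ 3, and the coloring below uses 3 colors, so χ(G) = 3.
A valid 3-coloring: color 1: [4, 6]; color 2: [1, 3]; color 3: [2, 5].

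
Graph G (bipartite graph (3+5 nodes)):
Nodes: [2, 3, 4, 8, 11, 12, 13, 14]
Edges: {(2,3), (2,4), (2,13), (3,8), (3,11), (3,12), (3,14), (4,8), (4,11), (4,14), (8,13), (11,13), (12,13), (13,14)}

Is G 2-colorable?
Yes, G is 2-colorable

A valid 2-coloring: color 1: [3, 4, 13]; color 2: [2, 8, 11, 12, 14].
(χ(G) = 2 ≤ 2.)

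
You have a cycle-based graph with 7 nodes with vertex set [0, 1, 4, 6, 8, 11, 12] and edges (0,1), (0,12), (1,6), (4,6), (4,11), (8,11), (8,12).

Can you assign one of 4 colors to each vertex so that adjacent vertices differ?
A valid 4-coloring: color 1: [0, 6, 8]; color 2: [1, 11, 12]; color 3: [4].
(χ(G) = 3 ≤ 4.)

Yes, G is 4-colorable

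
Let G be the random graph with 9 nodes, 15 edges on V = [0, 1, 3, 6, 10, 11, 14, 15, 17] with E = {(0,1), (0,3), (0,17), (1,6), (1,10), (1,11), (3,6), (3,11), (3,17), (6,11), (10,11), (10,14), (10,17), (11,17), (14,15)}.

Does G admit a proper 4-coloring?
A valid 4-coloring: color 1: [0, 11, 14]; color 2: [1, 15, 17]; color 3: [3, 10]; color 4: [6].
(χ(G) = 4 ≤ 4.)

Yes, G is 4-colorable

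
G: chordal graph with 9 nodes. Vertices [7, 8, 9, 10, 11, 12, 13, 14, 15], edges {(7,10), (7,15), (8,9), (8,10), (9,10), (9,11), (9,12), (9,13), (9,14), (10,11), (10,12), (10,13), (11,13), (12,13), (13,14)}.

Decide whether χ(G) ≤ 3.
The clique on vertices [9, 10, 11, 13] has size 4 > 3, so it alone needs 4 colors.

No, G is not 3-colorable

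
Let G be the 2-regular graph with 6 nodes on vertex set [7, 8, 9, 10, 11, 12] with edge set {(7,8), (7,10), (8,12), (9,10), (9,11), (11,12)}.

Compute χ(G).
χ(G) = 2

Clique number ω(G) = 2 (lower bound: χ ≥ ω).
The graph is bipartite (no odd cycle), so 2 colors suffice: χ(G) = 2.
A valid 2-coloring: color 1: [7, 9, 12]; color 2: [8, 10, 11].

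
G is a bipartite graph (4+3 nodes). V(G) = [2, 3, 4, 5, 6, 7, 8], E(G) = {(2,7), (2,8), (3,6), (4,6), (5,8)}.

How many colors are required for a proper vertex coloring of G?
Clique number ω(G) = 2 (lower bound: χ ≥ ω).
The graph is bipartite (no odd cycle), so 2 colors suffice: χ(G) = 2.
A valid 2-coloring: color 1: [6, 7, 8]; color 2: [2, 3, 4, 5].

χ(G) = 2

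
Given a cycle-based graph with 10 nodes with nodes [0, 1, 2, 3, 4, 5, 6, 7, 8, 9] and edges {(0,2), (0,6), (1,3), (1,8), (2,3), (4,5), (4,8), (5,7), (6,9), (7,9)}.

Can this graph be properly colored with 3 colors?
A valid 3-coloring: color 1: [1, 2, 4, 6, 7]; color 2: [0, 3, 5, 8, 9].
(χ(G) = 2 ≤ 3.)

Yes, G is 3-colorable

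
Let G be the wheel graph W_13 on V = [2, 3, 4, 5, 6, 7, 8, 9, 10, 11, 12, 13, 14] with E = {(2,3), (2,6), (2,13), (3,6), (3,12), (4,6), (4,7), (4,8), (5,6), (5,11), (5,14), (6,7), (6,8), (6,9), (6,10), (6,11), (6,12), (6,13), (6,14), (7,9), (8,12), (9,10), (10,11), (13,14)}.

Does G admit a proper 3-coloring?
Yes, G is 3-colorable

A valid 3-coloring: color 1: [6]; color 2: [2, 4, 9, 11, 12, 14]; color 3: [3, 5, 7, 8, 10, 13].
(χ(G) = 3 ≤ 3.)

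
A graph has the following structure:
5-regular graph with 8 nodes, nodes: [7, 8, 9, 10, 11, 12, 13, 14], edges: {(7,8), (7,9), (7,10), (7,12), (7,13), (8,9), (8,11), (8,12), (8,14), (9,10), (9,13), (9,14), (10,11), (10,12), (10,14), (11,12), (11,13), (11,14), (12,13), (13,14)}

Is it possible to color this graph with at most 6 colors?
A valid 6-coloring: color 1: [9, 11]; color 2: [12, 14]; color 3: [8, 10, 13]; color 4: [7].
(χ(G) = 4 ≤ 6.)

Yes, G is 6-colorable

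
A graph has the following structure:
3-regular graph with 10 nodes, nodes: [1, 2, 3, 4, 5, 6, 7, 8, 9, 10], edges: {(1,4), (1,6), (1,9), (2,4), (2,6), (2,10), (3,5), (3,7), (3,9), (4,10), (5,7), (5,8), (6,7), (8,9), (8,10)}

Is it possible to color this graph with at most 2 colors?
No, G is not 2-colorable

The clique on vertices [2, 4, 10] has size 3 > 2, so it alone needs 3 colors.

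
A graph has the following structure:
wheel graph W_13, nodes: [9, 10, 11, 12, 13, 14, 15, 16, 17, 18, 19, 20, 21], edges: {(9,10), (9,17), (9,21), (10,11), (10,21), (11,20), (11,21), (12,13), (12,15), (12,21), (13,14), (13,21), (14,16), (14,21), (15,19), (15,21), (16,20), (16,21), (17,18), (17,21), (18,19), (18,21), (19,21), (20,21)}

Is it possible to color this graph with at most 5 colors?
A valid 5-coloring: color 1: [21]; color 2: [9, 11, 13, 15, 16, 18]; color 3: [10, 12, 14, 17, 19, 20].
(χ(G) = 3 ≤ 5.)

Yes, G is 5-colorable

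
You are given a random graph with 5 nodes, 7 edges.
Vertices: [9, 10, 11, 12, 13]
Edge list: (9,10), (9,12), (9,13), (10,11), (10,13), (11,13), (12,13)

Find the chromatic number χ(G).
Clique number ω(G) = 3 (lower bound: χ ≥ ω).
The clique on [9, 10, 13] has size 3, forcing χ ≥ 3, and the coloring below uses 3 colors, so χ(G) = 3.
A valid 3-coloring: color 1: [13]; color 2: [10, 12]; color 3: [9, 11].

χ(G) = 3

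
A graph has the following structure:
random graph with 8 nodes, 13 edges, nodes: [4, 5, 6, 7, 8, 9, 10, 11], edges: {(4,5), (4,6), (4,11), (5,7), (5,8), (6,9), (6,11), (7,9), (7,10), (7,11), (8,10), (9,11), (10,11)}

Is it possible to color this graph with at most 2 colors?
No, G is not 2-colorable

The clique on vertices [7, 10, 11] has size 3 > 2, so it alone needs 3 colors.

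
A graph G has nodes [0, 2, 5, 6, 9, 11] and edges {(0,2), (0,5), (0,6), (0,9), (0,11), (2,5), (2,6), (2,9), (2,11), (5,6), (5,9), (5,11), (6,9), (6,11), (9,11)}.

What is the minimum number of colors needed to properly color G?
Clique number ω(G) = 6 (lower bound: χ ≥ ω).
The clique on [0, 2, 5, 6, 9, 11] has size 6, forcing χ ≥ 6, and the coloring below uses 6 colors, so χ(G) = 6.
A valid 6-coloring: color 1: [11]; color 2: [9]; color 3: [5]; color 4: [0]; color 5: [2]; color 6: [6].

χ(G) = 6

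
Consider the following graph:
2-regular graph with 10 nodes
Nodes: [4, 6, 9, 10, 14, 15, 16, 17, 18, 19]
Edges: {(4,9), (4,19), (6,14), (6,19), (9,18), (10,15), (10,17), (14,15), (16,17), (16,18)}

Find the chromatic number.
χ(G) = 2

Clique number ω(G) = 2 (lower bound: χ ≥ ω).
The graph is bipartite (no odd cycle), so 2 colors suffice: χ(G) = 2.
A valid 2-coloring: color 1: [9, 10, 14, 16, 19]; color 2: [4, 6, 15, 17, 18].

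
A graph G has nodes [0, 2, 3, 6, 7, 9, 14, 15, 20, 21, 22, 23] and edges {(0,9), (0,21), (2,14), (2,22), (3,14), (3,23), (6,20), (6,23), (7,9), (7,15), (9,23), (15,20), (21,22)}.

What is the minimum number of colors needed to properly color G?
χ(G) = 2

Clique number ω(G) = 2 (lower bound: χ ≥ ω).
The graph is bipartite (no odd cycle), so 2 colors suffice: χ(G) = 2.
A valid 2-coloring: color 1: [2, 3, 6, 9, 15, 21]; color 2: [0, 7, 14, 20, 22, 23].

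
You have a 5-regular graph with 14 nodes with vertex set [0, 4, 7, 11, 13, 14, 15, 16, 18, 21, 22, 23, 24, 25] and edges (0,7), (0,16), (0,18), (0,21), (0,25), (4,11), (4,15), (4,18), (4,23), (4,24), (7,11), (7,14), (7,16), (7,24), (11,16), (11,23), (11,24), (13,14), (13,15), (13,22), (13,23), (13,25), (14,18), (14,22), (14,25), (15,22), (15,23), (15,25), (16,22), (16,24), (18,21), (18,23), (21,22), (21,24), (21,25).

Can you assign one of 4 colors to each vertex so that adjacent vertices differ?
Yes, G is 4-colorable

A valid 4-coloring: color 1: [22, 23, 24, 25]; color 2: [4, 13, 16, 21]; color 3: [0, 11, 14, 15]; color 4: [7, 18].
(χ(G) = 4 ≤ 4.)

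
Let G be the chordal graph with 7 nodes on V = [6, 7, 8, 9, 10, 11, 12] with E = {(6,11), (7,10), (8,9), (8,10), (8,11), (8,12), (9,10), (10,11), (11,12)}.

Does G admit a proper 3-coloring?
Yes, G is 3-colorable

A valid 3-coloring: color 1: [6, 7, 8]; color 2: [10, 12]; color 3: [9, 11].
(χ(G) = 3 ≤ 3.)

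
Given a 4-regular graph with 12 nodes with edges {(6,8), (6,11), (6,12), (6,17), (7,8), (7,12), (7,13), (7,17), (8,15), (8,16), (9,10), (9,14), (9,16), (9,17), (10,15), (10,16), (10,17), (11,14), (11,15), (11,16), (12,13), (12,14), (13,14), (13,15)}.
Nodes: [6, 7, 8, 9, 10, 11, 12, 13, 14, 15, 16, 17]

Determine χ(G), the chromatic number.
χ(G) = 3

Clique number ω(G) = 3 (lower bound: χ ≥ ω).
The clique on [7, 12, 13] has size 3, forcing χ ≥ 3, and the coloring below uses 3 colors, so χ(G) = 3.
A valid 3-coloring: color 1: [12, 15, 16, 17]; color 2: [8, 9, 11, 13]; color 3: [6, 7, 10, 14].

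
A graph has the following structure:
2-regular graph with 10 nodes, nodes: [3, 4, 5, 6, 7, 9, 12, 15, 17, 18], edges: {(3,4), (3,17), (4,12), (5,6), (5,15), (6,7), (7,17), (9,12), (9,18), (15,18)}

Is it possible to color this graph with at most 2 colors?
Yes, G is 2-colorable

A valid 2-coloring: color 1: [4, 6, 9, 15, 17]; color 2: [3, 5, 7, 12, 18].
(χ(G) = 2 ≤ 2.)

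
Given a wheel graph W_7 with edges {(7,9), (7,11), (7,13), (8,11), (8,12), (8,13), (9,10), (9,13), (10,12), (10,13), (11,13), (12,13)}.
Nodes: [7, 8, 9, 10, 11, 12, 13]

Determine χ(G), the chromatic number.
Clique number ω(G) = 3 (lower bound: χ ≥ ω).
The clique on [8, 11, 13] has size 3, forcing χ ≥ 3, and the coloring below uses 3 colors, so χ(G) = 3.
A valid 3-coloring: color 1: [13]; color 2: [9, 11, 12]; color 3: [7, 8, 10].

χ(G) = 3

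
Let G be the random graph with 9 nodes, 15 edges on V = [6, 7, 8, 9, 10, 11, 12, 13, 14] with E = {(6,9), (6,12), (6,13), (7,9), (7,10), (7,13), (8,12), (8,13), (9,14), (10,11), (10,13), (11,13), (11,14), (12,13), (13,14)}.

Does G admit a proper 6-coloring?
Yes, G is 6-colorable

A valid 6-coloring: color 1: [9, 13]; color 2: [10, 12, 14]; color 3: [6, 7, 8, 11].
(χ(G) = 3 ≤ 6.)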